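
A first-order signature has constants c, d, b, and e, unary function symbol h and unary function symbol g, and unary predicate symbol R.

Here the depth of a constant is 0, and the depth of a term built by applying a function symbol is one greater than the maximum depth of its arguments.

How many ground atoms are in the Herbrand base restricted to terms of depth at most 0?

First count ground terms of depth ≤ 0.
If N_k denotes the number of depth-≤k ground terms, the 4 constants give N_0 = 4, and each function symbol of arity r contributes N_{k-1}^r new terms at level k: N_k = 4 + N_{k-1} + N_{k-1}.
N_0 = 4
Explicitly: c, d, b, e.
So |H| = 4.
A ground atom is a predicate applied to a tuple of terms from H, so the count is the sum over predicates of |H|^arity:
  R: 4
Total ground atoms: 4.

4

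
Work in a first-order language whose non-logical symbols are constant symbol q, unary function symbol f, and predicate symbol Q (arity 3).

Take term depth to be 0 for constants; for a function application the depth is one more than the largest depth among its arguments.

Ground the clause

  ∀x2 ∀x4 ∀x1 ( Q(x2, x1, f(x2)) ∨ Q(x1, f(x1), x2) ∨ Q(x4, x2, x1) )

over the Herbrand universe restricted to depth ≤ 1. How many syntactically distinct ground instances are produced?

8

Ground terms of depth ≤ 1:
  Count level by level. With function symbols f/1, the terms of depth ≤ k are the 1 constant together with each function applied to depth-≤(k−1) tuples, so N_k = 1 + N_{k-1}.
  N_0 = 1
  N_1 = 1 + 1 = 2
  Explicitly: q, f(q).
So there are 2 ground terms available for substitution.
There are 3 variables to instantiate (x2, x4, x1), each occurring in at least one literal, so different choices give different ground instances.
Number of ground instances = 2^3 = 8.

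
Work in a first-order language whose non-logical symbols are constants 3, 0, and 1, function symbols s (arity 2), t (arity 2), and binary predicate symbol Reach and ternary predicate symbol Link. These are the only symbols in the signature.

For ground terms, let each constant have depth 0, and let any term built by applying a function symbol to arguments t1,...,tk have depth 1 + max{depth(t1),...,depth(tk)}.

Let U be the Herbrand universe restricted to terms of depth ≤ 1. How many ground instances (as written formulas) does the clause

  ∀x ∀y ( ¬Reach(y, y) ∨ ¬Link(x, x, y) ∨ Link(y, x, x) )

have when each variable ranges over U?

Ground terms of depth ≤ 1:
  Write N_k for the number of ground terms of depth ≤ k. A term of depth ≤ k is either a constant or a function symbol applied to arguments of depth ≤ k−1, so N_k = 3 + N_{k-1}^2 + N_{k-1}^2.
  N_0 = 3
  N_1 = 3 + 3^2 + 3^2 = 21
So there are 21 ground terms available for substitution.
The body mentions every one of the 2 quantified variables; since ground terms form a free algebra, no two substitutions collapse to the same formula.
Number of ground instances = 21^2 = 441.

441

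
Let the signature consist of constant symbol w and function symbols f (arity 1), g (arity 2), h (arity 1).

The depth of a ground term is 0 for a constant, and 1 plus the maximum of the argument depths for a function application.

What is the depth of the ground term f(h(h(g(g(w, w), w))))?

depth(g(w, w)) = 1 + max(0, 0) = 1
depth(g(g(w, w), w)) = 1 + max(1, 0) = 2
depth(h(g(g(w, w), w))) = 1 + depth(g(g(w, w), w)) = 1 + 2 = 3
depth(h(h(g(g(w, w), w)))) = 1 + depth(h(g(g(w, w), w))) = 1 + 3 = 4
depth(f(h(h(g(g(w, w), w))))) = 1 + depth(h(h(g(g(w, w), w)))) = 1 + 4 = 5

5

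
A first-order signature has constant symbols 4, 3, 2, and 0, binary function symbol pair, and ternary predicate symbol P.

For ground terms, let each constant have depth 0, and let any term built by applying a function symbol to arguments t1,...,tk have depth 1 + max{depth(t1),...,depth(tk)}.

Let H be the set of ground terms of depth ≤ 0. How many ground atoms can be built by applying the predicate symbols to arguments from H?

First count ground terms of depth ≤ 0.
If N_k denotes the number of depth-≤k ground terms, the 4 constants give N_0 = 4, and each function symbol of arity r contributes N_{k-1}^r new terms at level k: N_k = 4 + N_{k-1}^2.
N_0 = 4
Explicitly: 4, 3, 2, 0.
So |H| = 4.
Ground atoms are formed by filling each argument slot of a predicate with a term from H, so an r-ary predicate gives |H|^r atoms:
  P: 4^3 = 64
Total ground atoms: 64.

64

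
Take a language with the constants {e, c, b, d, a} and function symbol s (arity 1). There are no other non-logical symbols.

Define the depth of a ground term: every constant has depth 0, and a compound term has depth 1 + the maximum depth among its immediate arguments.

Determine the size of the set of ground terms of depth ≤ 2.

Count level by level. With function symbols s/1, the terms of depth ≤ k are the 5 constants together with each function applied to depth-≤(k−1) tuples, so N_k = 5 + N_{k-1}.
N_0 = 5
N_1 = 5 + 5 = 10
N_2 = 5 + 10 = 15

15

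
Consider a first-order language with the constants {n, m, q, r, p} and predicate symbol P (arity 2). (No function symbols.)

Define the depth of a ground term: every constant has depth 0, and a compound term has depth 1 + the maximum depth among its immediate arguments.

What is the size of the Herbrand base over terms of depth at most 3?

25

First count ground terms of depth ≤ 3.
With no function symbols every ground term is a constant, so there are exactly 5 ground terms at every depth bound.
N_0 = 5
N_1 = 5
N_2 = 5
N_3 = 5
So |H| = 5.
A ground atom is a predicate applied to a tuple of terms from H, so the count is the sum over predicates of |H|^arity:
  P: 5^2 = 25
Total ground atoms: 25.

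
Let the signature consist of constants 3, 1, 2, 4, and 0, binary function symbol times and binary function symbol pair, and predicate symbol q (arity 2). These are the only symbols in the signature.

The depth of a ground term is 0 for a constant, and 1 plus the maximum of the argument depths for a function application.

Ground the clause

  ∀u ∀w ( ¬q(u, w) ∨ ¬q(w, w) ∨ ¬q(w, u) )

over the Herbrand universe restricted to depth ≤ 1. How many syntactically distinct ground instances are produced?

3025

Ground terms of depth ≤ 1:
  Write N_k for the number of ground terms of depth ≤ k. A term of depth ≤ k is either a constant or a function symbol applied to arguments of depth ≤ k−1, so N_k = 5 + N_{k-1}^2 + N_{k-1}^2.
  N_0 = 5
  N_1 = 5 + 5^2 + 5^2 = 55
So there are 55 ground terms available for substitution.
Each of u, w ranges independently over the available ground terms, and distinct assignments produce distinct instances.
Number of ground instances = 55^2 = 3025.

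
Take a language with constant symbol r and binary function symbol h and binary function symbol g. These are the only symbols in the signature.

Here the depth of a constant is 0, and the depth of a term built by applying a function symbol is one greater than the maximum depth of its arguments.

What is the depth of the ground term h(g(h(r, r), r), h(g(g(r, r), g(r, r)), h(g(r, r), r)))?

4

depth(h(r, r)) = 1 + max(0, 0) = 1
depth(g(h(r, r), r)) = 1 + max(1, 0) = 2
depth(g(r, r)) = 1 + max(0, 0) = 1
depth(g(g(r, r), g(r, r))) = 1 + max(1, 1) = 2
depth(h(g(r, r), r)) = 1 + max(1, 0) = 2
depth(h(g(g(r, r), g(r, r)), h(g(r, r), r))) = 1 + max(2, 2) = 3
depth(h(g(h(r, r), r), h(g(g(r, r), g(r, r)), h(g(r, r), r)))) = 1 + max(2, 3) = 4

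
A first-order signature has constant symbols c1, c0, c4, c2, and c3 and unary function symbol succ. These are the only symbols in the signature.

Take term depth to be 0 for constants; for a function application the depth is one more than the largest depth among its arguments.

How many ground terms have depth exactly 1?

Count level by level. With function symbols succ/1, the terms of depth ≤ k are the 5 constants together with each function applied to depth-≤(k−1) tuples, so N_k = 5 + N_{k-1}.
N_0 = 5
N_1 = 5 + 5 = 10
Terms of depth exactly 1: N_1 − N_0 = 10 − 5 = 5.

5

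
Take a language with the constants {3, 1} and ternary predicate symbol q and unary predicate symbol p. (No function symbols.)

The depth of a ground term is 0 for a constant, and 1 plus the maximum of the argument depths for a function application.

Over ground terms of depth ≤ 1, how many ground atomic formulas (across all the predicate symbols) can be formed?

10

First count ground terms of depth ≤ 1.
With no function symbols every ground term is a constant, so there are exactly 2 ground terms at every depth bound.
N_0 = 2
N_1 = 2
Explicitly: 3, 1.
So |H| = 2.
Ground atoms are formed by filling each argument slot of a predicate with a term from H, so an r-ary predicate gives |H|^r atoms:
  q: 2^3 = 8;  p: 2
Total ground atoms: 8 + 2 = 10.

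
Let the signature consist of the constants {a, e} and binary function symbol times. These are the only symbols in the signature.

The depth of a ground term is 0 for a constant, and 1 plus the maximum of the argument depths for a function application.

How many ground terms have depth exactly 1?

Let N_k = |{terms of depth ≤ k}|. Then N_0 = 2 and N_k = 2 + N_{k-1}^2 for k ≥ 1 (one summand per function symbol, arity giving the exponent).
N_0 = 2
N_1 = 2 + 2^2 = 6
Terms of depth exactly 1: N_1 − N_0 = 6 − 2 = 4.

4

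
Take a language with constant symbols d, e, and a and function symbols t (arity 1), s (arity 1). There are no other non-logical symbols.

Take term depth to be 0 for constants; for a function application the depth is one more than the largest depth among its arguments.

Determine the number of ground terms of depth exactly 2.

12

Count level by level. With function symbols t/1, s/1, the terms of depth ≤ k are the 3 constants together with each function applied to depth-≤(k−1) tuples, so N_k = 3 + N_{k-1} + N_{k-1}.
N_0 = 3
N_1 = 3 + 3 + 3 = 9
N_2 = 3 + 9 + 9 = 21
Terms of depth exactly 2: N_2 − N_1 = 21 − 9 = 12.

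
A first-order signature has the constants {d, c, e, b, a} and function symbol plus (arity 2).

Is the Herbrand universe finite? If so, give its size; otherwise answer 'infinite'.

The signature has at least one function symbol (plus, arity 2) and at least one constant (d).
Iterating plus gives infinitely many distinct ground terms: d, plus(d, d), plus(plus(d, d), plus(d, d)), ...
So the Herbrand universe is infinite.

infinite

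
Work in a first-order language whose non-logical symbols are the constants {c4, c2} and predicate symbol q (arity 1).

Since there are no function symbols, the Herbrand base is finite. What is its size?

2

With no function symbols, the Herbrand universe is just the 2 constants.
Ground atoms per predicate: q: 2.
Herbrand base size = 2 = 2.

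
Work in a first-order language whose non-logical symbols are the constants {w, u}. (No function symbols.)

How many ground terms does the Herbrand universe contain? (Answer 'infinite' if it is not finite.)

There are no function symbols, so every ground term is one of the 2 constants.
The Herbrand universe is {w, u}, which is finite with 2 elements.

2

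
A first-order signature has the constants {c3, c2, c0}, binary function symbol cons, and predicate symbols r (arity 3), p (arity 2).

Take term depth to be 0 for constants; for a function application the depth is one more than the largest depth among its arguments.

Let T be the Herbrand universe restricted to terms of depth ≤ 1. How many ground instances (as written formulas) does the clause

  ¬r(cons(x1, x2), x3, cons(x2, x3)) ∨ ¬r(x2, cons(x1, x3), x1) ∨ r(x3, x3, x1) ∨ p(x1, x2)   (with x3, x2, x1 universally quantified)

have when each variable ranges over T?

1728

Ground terms of depth ≤ 1:
  Let N_k = |{terms of depth ≤ k}|. Then N_0 = 3 and N_k = 3 + N_{k-1}^2 for k ≥ 1 (one summand per function symbol, arity giving the exponent).
  N_0 = 3
  N_1 = 3 + 3^2 = 12
So there are 12 ground terms available for substitution.
The body mentions every one of the 3 quantified variables; since ground terms form a free algebra, no two substitutions collapse to the same formula.
Number of ground instances = 12^3 = 1728.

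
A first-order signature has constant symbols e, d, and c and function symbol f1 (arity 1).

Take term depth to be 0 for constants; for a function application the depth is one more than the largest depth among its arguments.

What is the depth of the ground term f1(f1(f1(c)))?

3

depth(f1(c)) = 1 + depth(c) = 1 + 0 = 1
depth(f1(f1(c))) = 1 + depth(f1(c)) = 1 + 1 = 2
depth(f1(f1(f1(c)))) = 1 + depth(f1(f1(c))) = 1 + 2 = 3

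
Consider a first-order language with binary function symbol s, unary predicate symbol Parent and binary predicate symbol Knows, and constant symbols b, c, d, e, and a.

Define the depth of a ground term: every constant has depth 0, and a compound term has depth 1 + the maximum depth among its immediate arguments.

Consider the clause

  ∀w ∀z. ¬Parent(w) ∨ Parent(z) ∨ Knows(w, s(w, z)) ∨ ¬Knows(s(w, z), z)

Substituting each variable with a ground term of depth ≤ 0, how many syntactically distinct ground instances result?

25

Ground terms of depth ≤ 0:
  Let N_k count ground terms of depth at most k. Each non-constant term of depth ≤ k is some function symbol applied to depth-≤(k−1) arguments, giving N_k = 5 + N_{k-1}^2.
  N_0 = 5
So there are 5 ground terms available for substitution.
The body mentions every one of the 2 quantified variables; since ground terms form a free algebra, no two substitutions collapse to the same formula.
Number of ground instances = 5^2 = 25.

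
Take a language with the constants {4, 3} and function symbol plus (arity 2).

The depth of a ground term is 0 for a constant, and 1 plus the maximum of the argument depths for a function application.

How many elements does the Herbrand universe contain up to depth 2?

38

Write N_k for the number of ground terms of depth ≤ k. A term of depth ≤ k is either a constant or a function symbol applied to arguments of depth ≤ k−1, so N_k = 2 + N_{k-1}^2.
N_0 = 2
N_1 = 2 + 2^2 = 6
N_2 = 2 + 6^2 = 38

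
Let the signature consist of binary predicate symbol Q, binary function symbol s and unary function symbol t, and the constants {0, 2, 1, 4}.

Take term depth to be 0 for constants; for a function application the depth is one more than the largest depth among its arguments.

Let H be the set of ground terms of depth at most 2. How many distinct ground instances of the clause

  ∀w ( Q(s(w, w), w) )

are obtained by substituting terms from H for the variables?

604

Ground terms of depth ≤ 2:
  Count level by level. With function symbols s/2, t/1, the terms of depth ≤ k are the 4 constants together with each function applied to depth-≤(k−1) tuples, so N_k = 4 + N_{k-1}^2 + N_{k-1}.
  N_0 = 4
  N_1 = 4 + 4^2 + 4 = 24
  N_2 = 4 + 24^2 + 24 = 604
So there are 604 ground terms available for substitution.
The body mentions the single quantified variable w; since ground terms form a free algebra, no two substitutions collapse to the same formula.
Number of ground instances = 604.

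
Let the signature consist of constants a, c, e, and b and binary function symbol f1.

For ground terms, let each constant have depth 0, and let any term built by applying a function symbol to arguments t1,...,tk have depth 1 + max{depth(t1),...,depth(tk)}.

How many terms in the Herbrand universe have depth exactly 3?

162816

Count level by level. With function symbols f1/2, the terms of depth ≤ k are the 4 constants together with each function applied to depth-≤(k−1) tuples, so N_k = 4 + N_{k-1}^2.
N_0 = 4
N_1 = 4 + 4^2 = 20
N_2 = 4 + 20^2 = 404
N_3 = 4 + 404^2 = 163220
Terms of depth exactly 3: N_3 − N_2 = 163220 − 404 = 162816.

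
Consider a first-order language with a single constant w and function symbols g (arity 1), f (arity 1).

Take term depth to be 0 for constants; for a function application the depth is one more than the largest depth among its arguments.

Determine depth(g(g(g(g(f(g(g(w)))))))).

depth(g(w)) = 1 + depth(w) = 1 + 0 = 1
depth(g(g(w))) = 1 + depth(g(w)) = 1 + 1 = 2
depth(f(g(g(w)))) = 1 + depth(g(g(w))) = 1 + 2 = 3
depth(g(f(g(g(w))))) = 1 + depth(f(g(g(w)))) = 1 + 3 = 4
depth(g(g(f(g(g(w)))))) = 1 + depth(g(f(g(g(w))))) = 1 + 4 = 5
depth(g(g(g(f(g(g(w))))))) = 1 + depth(g(g(f(g(g(w)))))) = 1 + 5 = 6
depth(g(g(g(g(f(g(g(w)))))))) = 1 + depth(g(g(g(f(g(g(w))))))) = 1 + 6 = 7

7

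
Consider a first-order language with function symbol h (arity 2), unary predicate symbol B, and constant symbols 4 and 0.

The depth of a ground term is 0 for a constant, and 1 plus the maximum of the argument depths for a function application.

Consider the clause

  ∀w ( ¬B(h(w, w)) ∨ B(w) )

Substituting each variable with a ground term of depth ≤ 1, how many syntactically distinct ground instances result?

6

Ground terms of depth ≤ 1:
  Let N_k = |{terms of depth ≤ k}|. Then N_0 = 2 and N_k = 2 + N_{k-1}^2 for k ≥ 1 (one summand per function symbol, arity giving the exponent).
  N_0 = 2
  N_1 = 2 + 2^2 = 6
So there are 6 ground terms available for substitution.
The clause has 1 distinct variable (w), which appears in the body. In the free term algebra distinct substitutions yield syntactically distinct ground instances.
Number of ground instances = 6.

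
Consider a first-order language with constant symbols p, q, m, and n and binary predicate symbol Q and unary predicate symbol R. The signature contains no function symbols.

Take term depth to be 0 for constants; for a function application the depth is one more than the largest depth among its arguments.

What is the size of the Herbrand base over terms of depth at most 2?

20

First count ground terms of depth ≤ 2.
With no function symbols every ground term is a constant, so there are exactly 4 ground terms at every depth bound.
N_0 = 4
N_1 = 4
N_2 = 4
Explicitly: p, q, m, n.
So |H| = 4.
Ground atoms are formed by filling each argument slot of a predicate with a term from H, so an r-ary predicate gives |H|^r atoms:
  Q: 4^2 = 16;  R: 4
Total ground atoms: 16 + 4 = 20.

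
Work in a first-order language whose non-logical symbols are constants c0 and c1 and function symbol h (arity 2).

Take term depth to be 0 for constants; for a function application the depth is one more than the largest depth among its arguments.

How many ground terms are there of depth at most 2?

38

Let N_k = |{terms of depth ≤ k}|. Then N_0 = 2 and N_k = 2 + N_{k-1}^2 for k ≥ 1 (one summand per function symbol, arity giving the exponent).
N_0 = 2
N_1 = 2 + 2^2 = 6
N_2 = 2 + 6^2 = 38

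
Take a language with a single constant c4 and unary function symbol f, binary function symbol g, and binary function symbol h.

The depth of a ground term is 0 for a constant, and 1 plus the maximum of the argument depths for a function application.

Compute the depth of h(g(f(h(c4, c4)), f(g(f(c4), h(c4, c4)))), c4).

5

depth(h(c4, c4)) = 1 + max(0, 0) = 1
depth(f(h(c4, c4))) = 1 + depth(h(c4, c4)) = 1 + 1 = 2
depth(f(c4)) = 1 + depth(c4) = 1 + 0 = 1
depth(g(f(c4), h(c4, c4))) = 1 + max(1, 1) = 2
depth(f(g(f(c4), h(c4, c4)))) = 1 + depth(g(f(c4), h(c4, c4))) = 1 + 2 = 3
depth(g(f(h(c4, c4)), f(g(f(c4), h(c4, c4))))) = 1 + max(2, 3) = 4
depth(h(g(f(h(c4, c4)), f(g(f(c4), h(c4, c4)))), c4)) = 1 + max(4, 0) = 5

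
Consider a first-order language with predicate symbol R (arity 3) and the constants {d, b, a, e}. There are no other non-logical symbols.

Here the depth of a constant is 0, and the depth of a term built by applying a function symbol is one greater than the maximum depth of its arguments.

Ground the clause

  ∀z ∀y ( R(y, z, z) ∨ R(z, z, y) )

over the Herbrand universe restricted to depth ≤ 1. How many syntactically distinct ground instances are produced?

Ground terms of depth ≤ 1:
  With no function symbols every ground term is a constant, so there are exactly 4 ground terms at every depth bound.
  N_0 = 4
  N_1 = 4
  Explicitly: d, b, a, e.
So there are 4 ground terms available for substitution.
The clause has 2 distinct variables (z, y), each appearing in the body. In the free term algebra distinct substitutions yield syntactically distinct ground instances.
Number of ground instances = 4^2 = 16.

16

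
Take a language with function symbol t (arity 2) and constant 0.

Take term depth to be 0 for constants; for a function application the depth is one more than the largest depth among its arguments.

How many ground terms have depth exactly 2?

Let N_k = |{terms of depth ≤ k}|. Then N_0 = 1 and N_k = 1 + N_{k-1}^2 for k ≥ 1 (one summand per function symbol, arity giving the exponent).
N_0 = 1
N_1 = 1 + 1^2 = 2
N_2 = 1 + 2^2 = 5
Terms of depth exactly 2: N_2 − N_1 = 5 − 2 = 3.

3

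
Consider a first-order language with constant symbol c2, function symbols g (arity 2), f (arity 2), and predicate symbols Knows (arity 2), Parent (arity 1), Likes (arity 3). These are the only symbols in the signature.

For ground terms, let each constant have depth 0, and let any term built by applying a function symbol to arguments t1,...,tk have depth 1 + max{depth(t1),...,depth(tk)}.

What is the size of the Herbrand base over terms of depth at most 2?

7239

First count ground terms of depth ≤ 2.
Let N_k = |{terms of depth ≤ k}|. Then N_0 = 1 and N_k = 1 + N_{k-1}^2 + N_{k-1}^2 for k ≥ 1 (one summand per function symbol, arity giving the exponent).
N_0 = 1
N_1 = 1 + 1^2 + 1^2 = 3
N_2 = 1 + 3^2 + 3^2 = 19
So |H| = 19.
A ground atom is a predicate applied to a tuple of terms from H, so the count is the sum over predicates of |H|^arity:
  Knows: 19^2 = 361;  Parent: 19;  Likes: 19^3 = 6859
Total ground atoms: 361 + 19 + 6859 = 7239.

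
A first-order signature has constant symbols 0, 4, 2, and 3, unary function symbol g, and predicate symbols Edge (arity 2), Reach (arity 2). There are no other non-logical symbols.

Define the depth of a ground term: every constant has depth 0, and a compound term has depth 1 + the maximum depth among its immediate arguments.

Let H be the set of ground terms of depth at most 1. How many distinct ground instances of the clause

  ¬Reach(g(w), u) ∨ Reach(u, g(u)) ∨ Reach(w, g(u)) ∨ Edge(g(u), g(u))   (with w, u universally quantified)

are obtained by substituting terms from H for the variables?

Ground terms of depth ≤ 1:
  If N_k denotes the number of depth-≤k ground terms, the 4 constants give N_0 = 4, and each function symbol of arity r contributes N_{k-1}^r new terms at level k: N_k = 4 + N_{k-1}.
  N_0 = 4
  N_1 = 4 + 4 = 8
So there are 8 ground terms available for substitution.
There are 2 variables to instantiate (w, u), each occurring in at least one literal, so different choices give different ground instances.
Number of ground instances = 8^2 = 64.

64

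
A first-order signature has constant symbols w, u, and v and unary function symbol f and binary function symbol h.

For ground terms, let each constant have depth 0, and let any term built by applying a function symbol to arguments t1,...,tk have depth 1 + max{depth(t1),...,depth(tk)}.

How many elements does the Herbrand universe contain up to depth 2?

If N_k denotes the number of depth-≤k ground terms, the 3 constants give N_0 = 3, and each function symbol of arity r contributes N_{k-1}^r new terms at level k: N_k = 3 + N_{k-1} + N_{k-1}^2.
N_0 = 3
N_1 = 3 + 3 + 3^2 = 15
N_2 = 3 + 15 + 15^2 = 243

243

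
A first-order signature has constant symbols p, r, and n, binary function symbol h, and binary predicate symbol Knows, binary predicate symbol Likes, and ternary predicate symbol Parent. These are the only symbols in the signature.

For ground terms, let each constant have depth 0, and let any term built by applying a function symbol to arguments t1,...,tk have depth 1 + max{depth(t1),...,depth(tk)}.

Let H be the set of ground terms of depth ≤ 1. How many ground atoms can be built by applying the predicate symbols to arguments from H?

First count ground terms of depth ≤ 1.
Count level by level. With function symbols h/2, the terms of depth ≤ k are the 3 constants together with each function applied to depth-≤(k−1) tuples, so N_k = 3 + N_{k-1}^2.
N_0 = 3
N_1 = 3 + 3^2 = 12
So |H| = 12.
A ground atom is a predicate applied to a tuple of terms from H, so the count is the sum over predicates of |H|^arity:
  Knows: 12^2 = 144;  Likes: 12^2 = 144;  Parent: 12^3 = 1728
Total ground atoms: 144 + 144 + 1728 = 2016.

2016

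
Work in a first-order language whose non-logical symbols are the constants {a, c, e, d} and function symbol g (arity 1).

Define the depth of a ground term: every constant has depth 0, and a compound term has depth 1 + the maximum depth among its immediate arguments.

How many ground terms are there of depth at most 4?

Write N_k for the number of ground terms of depth ≤ k. A term of depth ≤ k is either a constant or a function symbol applied to arguments of depth ≤ k−1, so N_k = 4 + N_{k-1}.
N_0 = 4
N_1 = 4 + 4 = 8
N_2 = 4 + 8 = 12
N_3 = 4 + 12 = 16
N_4 = 4 + 16 = 20

20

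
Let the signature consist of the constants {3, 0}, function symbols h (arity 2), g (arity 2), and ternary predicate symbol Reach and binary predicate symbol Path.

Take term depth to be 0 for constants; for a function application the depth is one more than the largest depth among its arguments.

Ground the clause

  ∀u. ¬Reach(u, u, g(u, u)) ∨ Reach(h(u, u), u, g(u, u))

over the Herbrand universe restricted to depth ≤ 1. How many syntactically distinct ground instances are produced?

10

Ground terms of depth ≤ 1:
  Count level by level. With function symbols h/2, g/2, the terms of depth ≤ k are the 2 constants together with each function applied to depth-≤(k−1) tuples, so N_k = 2 + N_{k-1}^2 + N_{k-1}^2.
  N_0 = 2
  N_1 = 2 + 2^2 + 2^2 = 10
So there are 10 ground terms available for substitution.
The variable u ranges independently over the available ground terms, and distinct assignments produce distinct instances.
Number of ground instances = 10.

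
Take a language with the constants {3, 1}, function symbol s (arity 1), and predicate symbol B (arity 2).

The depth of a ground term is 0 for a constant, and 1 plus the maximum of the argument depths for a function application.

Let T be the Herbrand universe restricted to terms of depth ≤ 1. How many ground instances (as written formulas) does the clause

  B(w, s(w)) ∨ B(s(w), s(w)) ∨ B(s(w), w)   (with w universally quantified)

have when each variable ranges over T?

4

Ground terms of depth ≤ 1:
  Let N_k count ground terms of depth at most k. Each non-constant term of depth ≤ k is some function symbol applied to depth-≤(k−1) arguments, giving N_k = 2 + N_{k-1}.
  N_0 = 2
  N_1 = 2 + 2 = 4
So there are 4 ground terms available for substitution.
The body mentions the single quantified variable w; since ground terms form a free algebra, no two substitutions collapse to the same formula.
Number of ground instances = 4.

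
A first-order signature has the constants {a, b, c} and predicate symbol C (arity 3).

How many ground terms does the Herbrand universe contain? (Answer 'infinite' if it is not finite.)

3

There are no function symbols, so every ground term is one of the 3 constants.
The Herbrand universe is {a, b, c}, which is finite with 3 elements.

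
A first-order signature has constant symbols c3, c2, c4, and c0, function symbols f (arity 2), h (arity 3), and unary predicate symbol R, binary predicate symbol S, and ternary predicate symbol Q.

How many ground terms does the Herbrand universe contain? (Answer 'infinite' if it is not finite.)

The signature has at least one function symbol (f, arity 2) and at least one constant (c3).
Iterating f gives infinitely many distinct ground terms: c3, f(c3, c3), f(f(c3, c3), f(c3, c3)), ...
So the Herbrand universe is infinite.

infinite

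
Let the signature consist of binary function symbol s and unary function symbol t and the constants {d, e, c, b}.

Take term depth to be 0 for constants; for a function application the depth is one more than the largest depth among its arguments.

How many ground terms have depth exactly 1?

Write N_k for the number of ground terms of depth ≤ k. A term of depth ≤ k is either a constant or a function symbol applied to arguments of depth ≤ k−1, so N_k = 4 + N_{k-1}^2 + N_{k-1}.
N_0 = 4
N_1 = 4 + 4^2 + 4 = 24
Terms of depth exactly 1: N_1 − N_0 = 24 − 4 = 20.

20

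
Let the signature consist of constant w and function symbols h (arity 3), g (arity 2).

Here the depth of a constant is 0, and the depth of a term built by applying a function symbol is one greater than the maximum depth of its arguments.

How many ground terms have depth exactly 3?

Count level by level. With function symbols h/3, g/2, the terms of depth ≤ k are the 1 constant together with each function applied to depth-≤(k−1) tuples, so N_k = 1 + N_{k-1}^3 + N_{k-1}^2.
N_0 = 1
N_1 = 1 + 1^3 + 1^2 = 3
N_2 = 1 + 3^3 + 3^2 = 37
N_3 = 1 + 37^3 + 37^2 = 52023
Terms of depth exactly 3: N_3 − N_2 = 52023 − 37 = 51986.

51986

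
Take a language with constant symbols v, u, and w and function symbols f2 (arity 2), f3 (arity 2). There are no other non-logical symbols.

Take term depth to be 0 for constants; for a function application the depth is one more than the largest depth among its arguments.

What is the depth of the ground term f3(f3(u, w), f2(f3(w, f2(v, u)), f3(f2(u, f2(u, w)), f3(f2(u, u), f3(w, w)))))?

5

depth(f3(u, w)) = 1 + max(0, 0) = 1
depth(f2(v, u)) = 1 + max(0, 0) = 1
depth(f3(w, f2(v, u))) = 1 + max(0, 1) = 2
depth(f2(u, w)) = 1 + max(0, 0) = 1
depth(f2(u, f2(u, w))) = 1 + max(0, 1) = 2
depth(f2(u, u)) = 1 + max(0, 0) = 1
depth(f3(w, w)) = 1 + max(0, 0) = 1
depth(f3(f2(u, u), f3(w, w))) = 1 + max(1, 1) = 2
depth(f3(f2(u, f2(u, w)), f3(f2(u, u), f3(w, w)))) = 1 + max(2, 2) = 3
depth(f2(f3(w, f2(v, u)), f3(f2(u, f2(u, w)), f3(f2(u, u), f3(w, w))))) = 1 + max(2, 3) = 4
depth(f3(f3(u, w), f2(f3(w, f2(v, u)), f3(f2(u, f2(u, w)), f3(f2(u, u), f3(w, w)))))) = 1 + max(1, 4) = 5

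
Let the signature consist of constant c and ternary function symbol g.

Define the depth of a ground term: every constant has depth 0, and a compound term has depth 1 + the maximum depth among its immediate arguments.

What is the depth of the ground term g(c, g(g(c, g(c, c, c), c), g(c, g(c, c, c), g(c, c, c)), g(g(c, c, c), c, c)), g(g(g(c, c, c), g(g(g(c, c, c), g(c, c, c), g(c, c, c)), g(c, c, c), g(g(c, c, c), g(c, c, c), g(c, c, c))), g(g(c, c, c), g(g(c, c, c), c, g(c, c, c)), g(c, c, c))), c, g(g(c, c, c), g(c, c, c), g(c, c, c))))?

depth(g(c, c, c)) = 1 + max(0, 0, 0) = 1
depth(g(c, g(c, c, c), c)) = 1 + max(0, 1, 0) = 2
depth(g(c, g(c, c, c), g(c, c, c))) = 1 + max(0, 1, 1) = 2
depth(g(g(c, c, c), c, c)) = 1 + max(1, 0, 0) = 2
depth(g(g(c, g(c, c, c), c), g(c, g(c, c, c), g(c, c, c)), g(g(c, c, c), c, c))) = 1 + max(2, 2, 2) = 3
depth(g(g(c, c, c), g(c, c, c), g(c, c, c))) = 1 + max(1, 1, 1) = 2
depth(g(g(g(c, c, c), g(c, c, c), g(c, c, c)), g(c, c, c), g(g(c, c, c), g(c, c, c), g(c, c, c)))) = 1 + max(2, 1, 2) = 3
depth(g(g(c, c, c), c, g(c, c, c))) = 1 + max(1, 0, 1) = 2
depth(g(g(c, c, c), g(g(c, c, c), c, g(c, c, c)), g(c, c, c))) = 1 + max(1, 2, 1) = 3
depth(g(g(c, c, c), g(g(g(c, c, c), g(c, c, c), g(c, c, c)), g(c, c, c), g(g(c, c, c), g(c, c, c), g(c, c, c))), g(g(c, c, c), g(g(c, c, c), c, g(c, c, c)), g(c, c, c)))) = 1 + max(1, 3, 3) = 4
depth(g(g(g(c, c, c), g(g(g(c, c, c), g(c, c, c), g(c, c, c)), g(c, c, c), g(g(c, c, c), g(c, c, c), g(c, c, c))), g(g(c, c, c), g(g(c, c, c), c, g(c, c, c)), g(c, c, c))), c, g(g(c, c, c), g(c, c, c), g(c, c, c)))) = 1 + max(4, 0, 2) = 5
depth(g(c, g(g(c, g(c, c, c), c), g(c, g(c, c, c), g(c, c, c)), g(g(c, c, c), c, c)), g(g(g(c, c, c), g(g(g(c, c, c), g(c, c, c), g(c, c, c)), g(c, c, c), g(g(c, c, c), g(c, c, c), g(c, c, c))), g(g(c, c, c), g(g(c, c, c), c, g(c, c, c)), g(c, c, c))), c, g(g(c, c, c), g(c, c, c), g(c, c, c))))) = 1 + max(0, 3, 5) = 6

6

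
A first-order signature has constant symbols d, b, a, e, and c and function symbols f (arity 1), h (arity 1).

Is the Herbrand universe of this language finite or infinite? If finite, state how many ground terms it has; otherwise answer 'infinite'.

infinite

The signature has at least one function symbol (f, arity 1) and at least one constant (d).
Iterating f gives infinitely many distinct ground terms: d, f(d), f(f(d)), ...
So the Herbrand universe is infinite.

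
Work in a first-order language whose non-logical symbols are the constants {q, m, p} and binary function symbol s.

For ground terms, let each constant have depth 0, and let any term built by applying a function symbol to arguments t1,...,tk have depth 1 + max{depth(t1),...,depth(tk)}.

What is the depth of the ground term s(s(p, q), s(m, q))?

2

depth(s(p, q)) = 1 + max(0, 0) = 1
depth(s(m, q)) = 1 + max(0, 0) = 1
depth(s(s(p, q), s(m, q))) = 1 + max(1, 1) = 2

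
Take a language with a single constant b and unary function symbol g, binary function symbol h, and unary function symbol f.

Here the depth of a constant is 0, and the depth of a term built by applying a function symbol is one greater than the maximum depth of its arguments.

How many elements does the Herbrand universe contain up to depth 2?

25

Let N_k count ground terms of depth at most k. Each non-constant term of depth ≤ k is some function symbol applied to depth-≤(k−1) arguments, giving N_k = 1 + N_{k-1} + N_{k-1}^2 + N_{k-1}.
N_0 = 1
N_1 = 1 + 1 + 1^2 + 1 = 4
N_2 = 1 + 4 + 4^2 + 4 = 25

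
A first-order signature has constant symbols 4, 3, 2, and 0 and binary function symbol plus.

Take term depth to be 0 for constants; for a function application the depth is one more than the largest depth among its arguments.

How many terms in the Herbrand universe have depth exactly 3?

162816

If N_k denotes the number of depth-≤k ground terms, the 4 constants give N_0 = 4, and each function symbol of arity r contributes N_{k-1}^r new terms at level k: N_k = 4 + N_{k-1}^2.
N_0 = 4
N_1 = 4 + 4^2 = 20
N_2 = 4 + 20^2 = 404
N_3 = 4 + 404^2 = 163220
Terms of depth exactly 3: N_3 − N_2 = 163220 − 404 = 162816.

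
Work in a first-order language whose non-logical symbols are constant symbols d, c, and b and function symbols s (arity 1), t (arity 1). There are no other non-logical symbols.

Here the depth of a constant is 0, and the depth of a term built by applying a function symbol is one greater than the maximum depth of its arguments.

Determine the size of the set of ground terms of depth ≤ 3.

Count level by level. With function symbols s/1, t/1, the terms of depth ≤ k are the 3 constants together with each function applied to depth-≤(k−1) tuples, so N_k = 3 + N_{k-1} + N_{k-1}.
N_0 = 3
N_1 = 3 + 3 + 3 = 9
N_2 = 3 + 9 + 9 = 21
N_3 = 3 + 21 + 21 = 45

45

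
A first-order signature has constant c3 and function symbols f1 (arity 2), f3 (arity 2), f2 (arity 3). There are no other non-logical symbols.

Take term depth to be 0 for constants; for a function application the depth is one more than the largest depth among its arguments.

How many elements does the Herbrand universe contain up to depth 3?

If N_k denotes the number of depth-≤k ground terms, the 1 constant gives N_0 = 1, and each function symbol of arity r contributes N_{k-1}^r new terms at level k: N_k = 1 + N_{k-1}^2 + N_{k-1}^2 + N_{k-1}^3.
N_0 = 1
N_1 = 1 + 1^2 + 1^2 + 1^3 = 4
N_2 = 1 + 4^2 + 4^2 + 4^3 = 97
N_3 = 1 + 97^2 + 97^2 + 97^3 = 931492

931492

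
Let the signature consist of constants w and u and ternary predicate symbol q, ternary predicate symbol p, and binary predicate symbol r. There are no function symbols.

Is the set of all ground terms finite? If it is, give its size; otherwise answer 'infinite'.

2

There are no function symbols, so every ground term is one of the 2 constants.
The Herbrand universe is {w, u}, which is finite with 2 elements.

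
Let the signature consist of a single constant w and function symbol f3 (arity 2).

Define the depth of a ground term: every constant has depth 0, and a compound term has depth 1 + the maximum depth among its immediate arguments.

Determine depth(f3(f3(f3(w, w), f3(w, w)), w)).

depth(f3(w, w)) = 1 + max(0, 0) = 1
depth(f3(f3(w, w), f3(w, w))) = 1 + max(1, 1) = 2
depth(f3(f3(f3(w, w), f3(w, w)), w)) = 1 + max(2, 0) = 3

3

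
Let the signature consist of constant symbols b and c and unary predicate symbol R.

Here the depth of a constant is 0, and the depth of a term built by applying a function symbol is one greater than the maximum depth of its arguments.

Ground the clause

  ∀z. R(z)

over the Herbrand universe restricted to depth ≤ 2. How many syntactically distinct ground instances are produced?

Ground terms of depth ≤ 2:
  With no function symbols every ground term is a constant, so there are exactly 2 ground terms at every depth bound.
  N_0 = 2
  N_1 = 2
  N_2 = 2
So there are 2 ground terms available for substitution.
The body mentions the single quantified variable z; since ground terms form a free algebra, no two substitutions collapse to the same formula.
Number of ground instances = 2.

2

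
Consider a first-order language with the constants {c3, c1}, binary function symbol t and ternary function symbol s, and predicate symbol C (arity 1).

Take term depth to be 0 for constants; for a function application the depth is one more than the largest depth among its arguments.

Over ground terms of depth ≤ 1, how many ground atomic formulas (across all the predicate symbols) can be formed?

14

First count ground terms of depth ≤ 1.
Let N_k = |{terms of depth ≤ k}|. Then N_0 = 2 and N_k = 2 + N_{k-1}^2 + N_{k-1}^3 for k ≥ 1 (one summand per function symbol, arity giving the exponent).
N_0 = 2
N_1 = 2 + 2^2 + 2^3 = 14
So |H| = 14.
Each predicate of arity r yields |H|^r ground atoms (one per choice of an r-tuple from H):
  C: 14
Total ground atoms: 14.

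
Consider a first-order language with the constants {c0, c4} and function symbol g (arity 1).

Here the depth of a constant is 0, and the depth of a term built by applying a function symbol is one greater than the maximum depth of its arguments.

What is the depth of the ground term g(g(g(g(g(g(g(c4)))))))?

7

depth(g(c4)) = 1 + depth(c4) = 1 + 0 = 1
depth(g(g(c4))) = 1 + depth(g(c4)) = 1 + 1 = 2
depth(g(g(g(c4)))) = 1 + depth(g(g(c4))) = 1 + 2 = 3
depth(g(g(g(g(c4))))) = 1 + depth(g(g(g(c4)))) = 1 + 3 = 4
depth(g(g(g(g(g(c4)))))) = 1 + depth(g(g(g(g(c4))))) = 1 + 4 = 5
depth(g(g(g(g(g(g(c4))))))) = 1 + depth(g(g(g(g(g(c4)))))) = 1 + 5 = 6
depth(g(g(g(g(g(g(g(c4)))))))) = 1 + depth(g(g(g(g(g(g(c4))))))) = 1 + 6 = 7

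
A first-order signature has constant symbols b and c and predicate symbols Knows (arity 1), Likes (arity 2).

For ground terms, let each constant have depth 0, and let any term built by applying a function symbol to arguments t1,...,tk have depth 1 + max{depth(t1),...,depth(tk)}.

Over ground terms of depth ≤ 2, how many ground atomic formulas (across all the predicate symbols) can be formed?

6

First count ground terms of depth ≤ 2.
With no function symbols every ground term is a constant, so there are exactly 2 ground terms at every depth bound.
N_0 = 2
N_1 = 2
N_2 = 2
Explicitly: b, c.
So |H| = 2.
Ground atoms are formed by filling each argument slot of a predicate with a term from H, so an r-ary predicate gives |H|^r atoms:
  Knows: 2;  Likes: 2^2 = 4
Total ground atoms: 2 + 4 = 6.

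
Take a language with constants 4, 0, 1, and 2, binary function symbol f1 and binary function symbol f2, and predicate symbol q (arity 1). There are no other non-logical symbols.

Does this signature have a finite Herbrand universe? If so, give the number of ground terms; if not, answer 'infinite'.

infinite

The signature has at least one function symbol (f1, arity 2) and at least one constant (4).
Iterating f1 gives infinitely many distinct ground terms: 4, f1(4, 4), f1(f1(4, 4), f1(4, 4)), ...
So the Herbrand universe is infinite.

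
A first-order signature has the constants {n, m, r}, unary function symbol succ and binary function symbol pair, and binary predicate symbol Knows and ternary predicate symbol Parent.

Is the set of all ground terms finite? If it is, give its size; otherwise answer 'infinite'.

infinite

The signature has at least one function symbol (succ, arity 1) and at least one constant (n).
Iterating succ gives infinitely many distinct ground terms: n, succ(n), succ(succ(n)), ...
So the Herbrand universe is infinite.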